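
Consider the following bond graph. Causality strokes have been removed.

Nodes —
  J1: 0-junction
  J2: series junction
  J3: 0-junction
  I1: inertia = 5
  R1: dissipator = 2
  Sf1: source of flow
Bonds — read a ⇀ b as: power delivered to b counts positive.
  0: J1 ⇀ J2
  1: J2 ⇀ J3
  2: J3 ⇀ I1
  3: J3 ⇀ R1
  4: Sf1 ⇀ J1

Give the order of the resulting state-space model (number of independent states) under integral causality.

1  (I1 all integral)

b4 stroke→Sf1  (source Sf1 imposes f)
b0 stroke→J1  (closing 0-jn rule on J1)
b1 stroke→J2  (1-jn J2 has f-setter on 0)
b2 stroke→I1  (I1: I, integral causality)
b3 stroke→J3  (only one effort-in slot at J3)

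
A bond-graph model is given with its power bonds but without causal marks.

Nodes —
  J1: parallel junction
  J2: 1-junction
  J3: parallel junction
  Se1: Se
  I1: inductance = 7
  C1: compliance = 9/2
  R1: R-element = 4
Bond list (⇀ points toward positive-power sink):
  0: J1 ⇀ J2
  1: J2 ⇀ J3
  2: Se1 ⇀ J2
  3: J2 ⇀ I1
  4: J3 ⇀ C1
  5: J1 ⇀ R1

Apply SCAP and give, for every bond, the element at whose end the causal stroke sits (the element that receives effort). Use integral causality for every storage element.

b0 stroke at J2
b1 stroke at J2
b2 stroke at J2
b3 stroke at I1
b4 stroke at J3
b5 stroke at J1

#2 stroke→J2  (Se1: effort source, stroke at far end)
#3 stroke→I1  (prefer integral on I1)
#0 stroke→J2  (J2: bond 3 brought flow, rest push out)
#1 stroke→J2  (J2 flow already set via bond 3)
#4 stroke→J3  (closing 0-jn rule on J3)
#5 stroke→J1  (only one effort-in slot at J1)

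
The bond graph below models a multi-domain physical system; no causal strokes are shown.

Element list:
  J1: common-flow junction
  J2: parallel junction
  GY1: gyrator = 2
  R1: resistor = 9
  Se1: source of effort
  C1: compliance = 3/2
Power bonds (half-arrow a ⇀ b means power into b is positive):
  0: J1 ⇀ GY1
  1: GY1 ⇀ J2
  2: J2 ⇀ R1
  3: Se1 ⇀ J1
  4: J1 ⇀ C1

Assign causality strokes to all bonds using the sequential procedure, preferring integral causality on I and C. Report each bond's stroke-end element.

#3 stroke at J1  (source Se1 imposes e)
#4 stroke at J1  (C1 outputs effort q/C1)
#0 stroke at GY1  (only one flow-in slot at J1)
#1 stroke at GY1  (GY GY1: same side as bond 0)
#2 stroke at J2  (only one effort-in slot at J2)

β0 stroke→GY1
β1 stroke→GY1
β2 stroke→J2
β3 stroke→J1
β4 stroke→J1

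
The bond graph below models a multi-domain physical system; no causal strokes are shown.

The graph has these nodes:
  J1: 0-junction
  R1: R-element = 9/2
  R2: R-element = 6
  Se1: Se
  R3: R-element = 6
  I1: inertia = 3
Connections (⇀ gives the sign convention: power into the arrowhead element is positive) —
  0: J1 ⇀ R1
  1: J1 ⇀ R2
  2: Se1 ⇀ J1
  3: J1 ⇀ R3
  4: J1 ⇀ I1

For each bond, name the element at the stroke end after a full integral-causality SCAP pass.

bond 0 stroke at R1
bond 1 stroke at R2
bond 2 stroke at J1
bond 3 stroke at R3
bond 4 stroke at I1

bond 2 |J1  (source Se1 imposes e)
bond 0 |R1  (J1: bond 2 brought effort, rest push out)
bond 1 |R2  (J1: bond 2 brought effort, rest push out)
bond 3 |R3  (J1 effort already set via bond 2)
bond 4 |I1  (common-e at J1 fixed by 2)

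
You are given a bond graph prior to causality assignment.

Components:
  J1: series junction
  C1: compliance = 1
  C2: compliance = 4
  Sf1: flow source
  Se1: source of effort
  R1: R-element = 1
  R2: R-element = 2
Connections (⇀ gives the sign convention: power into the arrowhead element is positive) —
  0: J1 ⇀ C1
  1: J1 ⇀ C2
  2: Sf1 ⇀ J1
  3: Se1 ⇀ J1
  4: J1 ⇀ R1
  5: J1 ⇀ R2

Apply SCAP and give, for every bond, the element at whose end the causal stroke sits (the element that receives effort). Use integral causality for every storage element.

β2 stroke at Sf1  (Sf1 fixes flow; stroke at Sf1)
β3 stroke at J1  (Se1: effort source, stroke at far end)
β0 stroke at J1  (J1: bond 2 brought flow, rest push out)
β1 stroke at J1  (J1 flow already set via bond 2)
β4 stroke at J1  (1-jn J1 has f-setter on 2)
β5 stroke at J1  (J1 flow already set via bond 2)

#0 stroke at J1
#1 stroke at J1
#2 stroke at Sf1
#3 stroke at J1
#4 stroke at J1
#5 stroke at J1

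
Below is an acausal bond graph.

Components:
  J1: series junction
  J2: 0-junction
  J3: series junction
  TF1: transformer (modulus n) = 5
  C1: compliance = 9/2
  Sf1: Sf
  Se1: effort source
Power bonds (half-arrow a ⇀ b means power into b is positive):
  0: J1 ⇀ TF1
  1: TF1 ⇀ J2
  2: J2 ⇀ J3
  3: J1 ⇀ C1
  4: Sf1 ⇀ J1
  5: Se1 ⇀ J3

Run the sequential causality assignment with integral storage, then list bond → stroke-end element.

#4 stroke→Sf1  (source Sf1 imposes f)
#5 stroke→J3  (source Se1 imposes e)
#0 stroke→J1  (J1: bond 4 brought flow, rest push out)
#3 stroke→J1  (J1: bond 4 brought flow, rest push out)
#2 stroke→J2  (only one flow-in slot at J3)
#1 stroke→TF1  (TF1: transformer flips bond 0)

β0 →J1
β1 →TF1
β2 →J2
β3 →J1
β4 →Sf1
β5 →J3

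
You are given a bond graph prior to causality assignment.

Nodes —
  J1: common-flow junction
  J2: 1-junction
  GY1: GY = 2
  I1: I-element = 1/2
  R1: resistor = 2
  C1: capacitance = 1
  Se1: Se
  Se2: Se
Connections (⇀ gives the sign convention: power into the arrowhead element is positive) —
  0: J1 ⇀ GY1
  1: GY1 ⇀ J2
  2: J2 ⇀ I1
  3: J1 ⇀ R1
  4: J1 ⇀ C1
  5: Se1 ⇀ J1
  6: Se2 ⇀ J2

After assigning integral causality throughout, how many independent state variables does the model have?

2  (C1, I1 all integral)

#5 stroke→J1  (Se1 fixes effort; stroke away)
#6 stroke→J2  (Se2 (Se) sets effort on bond)
#2 stroke→I1  (I1 outputs flow p/I1)
#1 stroke→J2  (J2 flow already set via bond 2)
#0 stroke→J1  (through GY1, causality inverts; strokes same side of GY1)
#4 stroke→J1  (prefer integral on C1)
#3 stroke→R1  (J1: last free bond brings flow in)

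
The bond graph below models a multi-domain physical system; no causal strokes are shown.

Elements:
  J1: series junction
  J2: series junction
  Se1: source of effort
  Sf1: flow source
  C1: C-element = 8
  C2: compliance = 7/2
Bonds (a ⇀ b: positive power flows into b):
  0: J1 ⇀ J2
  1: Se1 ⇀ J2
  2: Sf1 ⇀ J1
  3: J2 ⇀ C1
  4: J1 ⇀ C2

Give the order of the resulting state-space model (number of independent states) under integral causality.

2  (C1, C2 all integral)

β1 →J2  (Se1 fixes effort; stroke away)
β2 →Sf1  (source Sf1 imposes f)
β0 →J1  (J1 flow already set via bond 2)
β4 →J1  (common-f at J1 fixed by 2)
β3 →J2  (1-jn J2 has f-setter on 0)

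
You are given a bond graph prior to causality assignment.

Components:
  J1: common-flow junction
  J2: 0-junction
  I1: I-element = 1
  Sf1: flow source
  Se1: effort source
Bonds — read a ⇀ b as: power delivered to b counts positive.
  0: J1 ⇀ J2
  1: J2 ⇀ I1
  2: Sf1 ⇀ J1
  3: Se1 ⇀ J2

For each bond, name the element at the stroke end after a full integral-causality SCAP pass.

b0 →J1
b1 →I1
b2 →Sf1
b3 →J2

β2 stroke at Sf1  (Sf1: flow source, stroke at near end)
β3 stroke at J2  (Se1 (Se) sets effort on bond)
β0 stroke at J1  (1-jn J1 has f-setter on 2)
β1 stroke at I1  (J2: bond 3 brought effort, rest push out)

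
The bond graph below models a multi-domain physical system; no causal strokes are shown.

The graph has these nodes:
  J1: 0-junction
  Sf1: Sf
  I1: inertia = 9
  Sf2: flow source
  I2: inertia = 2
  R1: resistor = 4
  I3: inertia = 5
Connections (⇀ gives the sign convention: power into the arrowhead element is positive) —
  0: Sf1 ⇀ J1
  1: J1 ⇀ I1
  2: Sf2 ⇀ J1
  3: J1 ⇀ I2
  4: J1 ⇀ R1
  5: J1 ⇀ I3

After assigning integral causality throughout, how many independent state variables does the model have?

β0 →Sf1  (Sf1: flow source, stroke at near end)
β2 →Sf2  (Sf2 fixes flow; stroke at Sf2)
β1 →I1  (I1 integral (f out))
β3 →I2  (I2: I, integral causality)
β5 →I3  (I3 outputs flow p/I3)
β4 →J1  (only one effort-in slot at J1)

3  (I1, I2, I3 all integral)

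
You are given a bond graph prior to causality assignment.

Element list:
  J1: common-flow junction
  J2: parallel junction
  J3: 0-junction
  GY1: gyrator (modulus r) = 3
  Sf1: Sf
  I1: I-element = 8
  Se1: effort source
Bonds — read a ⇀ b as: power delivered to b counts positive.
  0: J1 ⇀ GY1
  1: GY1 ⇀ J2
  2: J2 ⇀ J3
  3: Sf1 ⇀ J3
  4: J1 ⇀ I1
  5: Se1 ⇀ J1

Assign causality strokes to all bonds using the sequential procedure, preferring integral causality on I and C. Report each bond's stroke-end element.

β3 stroke→Sf1  (Sf1 fixes flow; stroke at Sf1)
β5 stroke→J1  (Se1 (Se) sets effort on bond)
β2 stroke→J3  (only one effort-in slot at J3)
β1 stroke→J2  (closing 0-jn rule on J2)
β0 stroke→J1  (GY GY1: same side as bond 1)
β4 stroke→I1  (closing 1-jn rule on J1)

#0 →J1
#1 →J2
#2 →J3
#3 →Sf1
#4 →I1
#5 →J1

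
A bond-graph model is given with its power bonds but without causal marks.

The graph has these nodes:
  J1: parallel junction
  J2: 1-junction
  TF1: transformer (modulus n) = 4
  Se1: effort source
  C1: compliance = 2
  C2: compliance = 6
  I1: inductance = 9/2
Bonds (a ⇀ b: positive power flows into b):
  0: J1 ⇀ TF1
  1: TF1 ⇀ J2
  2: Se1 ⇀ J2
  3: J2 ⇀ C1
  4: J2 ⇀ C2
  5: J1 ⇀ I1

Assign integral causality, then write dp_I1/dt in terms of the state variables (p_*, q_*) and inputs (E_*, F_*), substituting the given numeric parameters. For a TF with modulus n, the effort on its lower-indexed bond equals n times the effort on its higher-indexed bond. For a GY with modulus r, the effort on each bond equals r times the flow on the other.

dp_I1/dt = -4*E_Se1 + 2*q_C1 + 2*q_C2/3

β2 stroke→J2  (Se1 (Se) sets effort on bond)
β3 stroke→J2  (C1 integral (e out))
β4 stroke→J2  (prefer integral on C2)
β1 stroke→TF1  (J2 needs exactly one f-in)
β0 stroke→J1  (TF1 one-in-one-out from 1)
β5 stroke→I1  (J1: bond 0 brought effort, rest push out)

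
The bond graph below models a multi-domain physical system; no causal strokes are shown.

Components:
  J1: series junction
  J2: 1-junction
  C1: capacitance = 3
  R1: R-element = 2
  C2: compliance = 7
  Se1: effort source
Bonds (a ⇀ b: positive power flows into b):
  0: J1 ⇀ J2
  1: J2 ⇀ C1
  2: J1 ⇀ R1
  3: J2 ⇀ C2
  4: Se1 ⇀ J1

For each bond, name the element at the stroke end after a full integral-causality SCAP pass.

β0 |J1
β1 |J2
β2 |R1
β3 |J2
β4 |J1

β4 stroke at J1  (Se1: effort source, stroke at far end)
β1 stroke at J2  (C1: C, integral causality)
β3 stroke at J2  (prefer integral on C2)
β0 stroke at J1  (J2: last free bond brings flow in)
β2 stroke at R1  (only one flow-in slot at J1)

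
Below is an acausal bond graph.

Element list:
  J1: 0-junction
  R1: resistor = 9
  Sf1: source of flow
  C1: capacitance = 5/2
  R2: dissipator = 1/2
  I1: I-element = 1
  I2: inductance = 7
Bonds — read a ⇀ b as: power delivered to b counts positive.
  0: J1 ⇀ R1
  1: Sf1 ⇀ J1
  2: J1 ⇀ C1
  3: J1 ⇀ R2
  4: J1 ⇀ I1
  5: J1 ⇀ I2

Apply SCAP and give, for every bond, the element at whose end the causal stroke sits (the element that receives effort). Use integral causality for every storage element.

#0 |R1
#1 |Sf1
#2 |J1
#3 |R2
#4 |I1
#5 |I2

β1 stroke at Sf1  (source Sf1 imposes f)
β2 stroke at J1  (C1 integral (e out))
β0 stroke at R1  (J1: bond 2 brought effort, rest push out)
β3 stroke at R2  (common-e at J1 fixed by 2)
β4 stroke at I1  (0-jn J1 has e-setter on 2)
β5 stroke at I2  (J1 effort already set via bond 2)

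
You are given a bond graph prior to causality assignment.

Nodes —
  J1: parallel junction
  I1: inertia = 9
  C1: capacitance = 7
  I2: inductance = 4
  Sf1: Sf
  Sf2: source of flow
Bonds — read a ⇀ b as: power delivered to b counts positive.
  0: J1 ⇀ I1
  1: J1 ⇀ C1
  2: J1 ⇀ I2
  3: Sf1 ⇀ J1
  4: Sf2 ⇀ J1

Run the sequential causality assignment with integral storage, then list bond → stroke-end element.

β3 →Sf1  (Sf1: flow source, stroke at near end)
β4 →Sf2  (Sf2 (Sf) sets flow on bond)
β0 →I1  (I1: I, integral causality)
β1 →J1  (prefer integral on C1)
β2 →I2  (common-e at J1 fixed by 1)

b0 →I1
b1 →J1
b2 →I2
b3 →Sf1
b4 →Sf2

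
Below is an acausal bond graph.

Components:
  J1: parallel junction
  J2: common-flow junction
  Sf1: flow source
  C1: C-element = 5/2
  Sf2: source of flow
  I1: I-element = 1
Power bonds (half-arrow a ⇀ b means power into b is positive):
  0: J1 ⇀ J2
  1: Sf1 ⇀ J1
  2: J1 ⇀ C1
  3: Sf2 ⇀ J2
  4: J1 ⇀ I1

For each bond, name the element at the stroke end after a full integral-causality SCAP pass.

#1 stroke→Sf1  (Sf1 fixes flow; stroke at Sf1)
#3 stroke→Sf2  (Sf2 (Sf) sets flow on bond)
#0 stroke→J2  (common-f at J2 fixed by 3)
#2 stroke→J1  (prefer integral on C1)
#4 stroke→I1  (J1 effort already set via bond 2)

bond 0 stroke at J2
bond 1 stroke at Sf1
bond 2 stroke at J1
bond 3 stroke at Sf2
bond 4 stroke at I1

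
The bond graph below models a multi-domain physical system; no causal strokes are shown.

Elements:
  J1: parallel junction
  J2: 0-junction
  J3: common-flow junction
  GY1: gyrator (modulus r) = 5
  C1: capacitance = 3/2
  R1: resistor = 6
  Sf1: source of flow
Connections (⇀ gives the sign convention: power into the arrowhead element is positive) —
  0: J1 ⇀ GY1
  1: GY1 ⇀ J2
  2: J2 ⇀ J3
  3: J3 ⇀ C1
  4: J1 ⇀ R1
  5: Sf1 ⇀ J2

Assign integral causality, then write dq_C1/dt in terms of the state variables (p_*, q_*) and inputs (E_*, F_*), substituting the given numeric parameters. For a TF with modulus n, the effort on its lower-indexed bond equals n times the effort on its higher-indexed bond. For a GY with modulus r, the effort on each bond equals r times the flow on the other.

dq_C1/dt = F_Sf1 - 4*q_C1/25

bond 5 stroke→Sf1  (source Sf1 imposes f)
bond 3 stroke→J3  (C1: C, integral causality)
bond 2 stroke→J2  (closing 1-jn rule on J3)
bond 1 stroke→GY1  (J2: bond 2 brought effort, rest push out)
bond 0 stroke→GY1  (GY GY1: same side as bond 1)
bond 4 stroke→J1  (J1 needs exactly one e-in)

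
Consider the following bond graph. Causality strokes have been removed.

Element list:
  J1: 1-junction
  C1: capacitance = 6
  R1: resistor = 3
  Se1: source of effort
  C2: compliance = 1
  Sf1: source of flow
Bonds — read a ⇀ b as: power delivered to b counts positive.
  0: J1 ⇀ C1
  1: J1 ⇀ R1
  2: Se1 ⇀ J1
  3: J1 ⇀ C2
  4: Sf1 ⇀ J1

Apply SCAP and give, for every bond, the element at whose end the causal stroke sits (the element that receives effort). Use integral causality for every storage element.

β2 stroke at J1  (source Se1 imposes e)
β4 stroke at Sf1  (Sf1: flow source, stroke at near end)
β0 stroke at J1  (J1: bond 4 brought flow, rest push out)
β1 stroke at J1  (J1 flow already set via bond 4)
β3 stroke at J1  (1-jn J1 has f-setter on 4)

#0 →J1
#1 →J1
#2 →J1
#3 →J1
#4 →Sf1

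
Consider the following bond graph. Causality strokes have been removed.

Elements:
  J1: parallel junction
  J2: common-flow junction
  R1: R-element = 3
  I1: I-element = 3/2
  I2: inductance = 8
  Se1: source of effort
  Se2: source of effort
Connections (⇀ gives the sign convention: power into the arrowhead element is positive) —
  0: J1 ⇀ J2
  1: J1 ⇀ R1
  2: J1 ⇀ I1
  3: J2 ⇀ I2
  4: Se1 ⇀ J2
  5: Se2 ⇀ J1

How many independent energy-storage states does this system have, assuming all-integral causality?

#4 stroke at J2  (Se1 fixes effort; stroke away)
#5 stroke at J1  (Se2 fixes effort; stroke away)
#0 stroke at J2  (J1 effort already set via bond 5)
#1 stroke at R1  (0-jn J1 has e-setter on 5)
#2 stroke at I1  (J1: bond 5 brought effort, rest push out)
#3 stroke at I2  (only one flow-in slot at J2)

2  (I1, I2 all integral)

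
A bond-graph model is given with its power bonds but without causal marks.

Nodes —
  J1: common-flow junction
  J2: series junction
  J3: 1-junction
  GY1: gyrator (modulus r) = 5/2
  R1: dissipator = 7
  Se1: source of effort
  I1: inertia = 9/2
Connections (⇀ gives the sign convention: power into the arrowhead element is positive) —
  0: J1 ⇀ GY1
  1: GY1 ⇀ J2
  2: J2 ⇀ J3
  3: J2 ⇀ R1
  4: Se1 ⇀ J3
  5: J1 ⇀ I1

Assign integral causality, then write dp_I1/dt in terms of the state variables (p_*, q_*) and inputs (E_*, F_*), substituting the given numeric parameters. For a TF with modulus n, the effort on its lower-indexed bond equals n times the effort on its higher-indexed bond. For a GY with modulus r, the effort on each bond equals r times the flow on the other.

β4 stroke at J3  (Se1 (Se) sets effort on bond)
β2 stroke at J2  (only one flow-in slot at J3)
β5 stroke at I1  (prefer integral on I1)
β0 stroke at J1  (J1: bond 5 brought flow, rest push out)
β1 stroke at J2  (through GY1, causality inverts; strokes same side of GY1)
β3 stroke at R1  (J2 needs exactly one f-in)

dp_I1/dt = -5*E_Se1/14 - 25*p_I1/126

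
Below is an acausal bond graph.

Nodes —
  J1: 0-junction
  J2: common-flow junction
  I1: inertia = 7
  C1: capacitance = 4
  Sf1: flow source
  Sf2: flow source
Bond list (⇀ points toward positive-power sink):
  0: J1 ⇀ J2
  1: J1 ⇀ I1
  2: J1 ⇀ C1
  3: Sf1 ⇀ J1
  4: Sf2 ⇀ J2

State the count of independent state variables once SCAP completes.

β3 →Sf1  (source Sf1 imposes f)
β4 →Sf2  (Sf2 fixes flow; stroke at Sf2)
β0 →J2  (common-f at J2 fixed by 4)
β1 →I1  (I1 integral (f out))
β2 →J1  (only one effort-in slot at J1)

2  (C1, I1 all integral)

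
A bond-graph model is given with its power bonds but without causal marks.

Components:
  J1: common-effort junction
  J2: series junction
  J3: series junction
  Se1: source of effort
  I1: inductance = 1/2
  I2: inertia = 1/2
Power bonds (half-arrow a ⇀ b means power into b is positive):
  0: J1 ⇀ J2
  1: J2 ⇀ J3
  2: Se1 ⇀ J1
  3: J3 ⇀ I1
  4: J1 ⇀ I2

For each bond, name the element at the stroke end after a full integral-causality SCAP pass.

bond 0 →J2
bond 1 →J3
bond 2 →J1
bond 3 →I1
bond 4 →I2

β2 stroke→J1  (Se1 (Se) sets effort on bond)
β0 stroke→J2  (0-jn J1 has e-setter on 2)
β4 stroke→I2  (J1: bond 2 brought effort, rest push out)
β1 stroke→J3  (only one flow-in slot at J2)
β3 stroke→I1  (J3 needs exactly one f-in)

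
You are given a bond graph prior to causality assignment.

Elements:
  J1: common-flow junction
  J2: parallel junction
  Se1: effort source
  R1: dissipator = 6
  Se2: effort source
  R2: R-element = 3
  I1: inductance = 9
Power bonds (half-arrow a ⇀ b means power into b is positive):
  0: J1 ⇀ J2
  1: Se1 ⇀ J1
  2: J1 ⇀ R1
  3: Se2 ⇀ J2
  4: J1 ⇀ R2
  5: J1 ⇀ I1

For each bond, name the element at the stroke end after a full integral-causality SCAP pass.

bond 1 |J1  (Se1 (Se) sets effort on bond)
bond 3 |J2  (source Se2 imposes e)
bond 0 |J1  (J2 effort already set via bond 3)
bond 5 |I1  (I1 outputs flow p/I1)
bond 2 |J1  (J1: bond 5 brought flow, rest push out)
bond 4 |J1  (common-f at J1 fixed by 5)

b0 |J1
b1 |J1
b2 |J1
b3 |J2
b4 |J1
b5 |I1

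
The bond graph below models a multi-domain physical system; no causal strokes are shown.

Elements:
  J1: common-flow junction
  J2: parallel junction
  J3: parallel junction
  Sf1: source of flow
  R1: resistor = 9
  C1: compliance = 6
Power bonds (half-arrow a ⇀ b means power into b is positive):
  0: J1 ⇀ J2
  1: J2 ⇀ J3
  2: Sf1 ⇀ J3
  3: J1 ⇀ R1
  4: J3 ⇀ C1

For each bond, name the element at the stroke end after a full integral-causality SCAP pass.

#0 stroke→J1
#1 stroke→J2
#2 stroke→Sf1
#3 stroke→R1
#4 stroke→J3

bond 2 stroke at Sf1  (Sf1 fixes flow; stroke at Sf1)
bond 4 stroke at J3  (C1: C, integral causality)
bond 1 stroke at J2  (J3 effort already set via bond 4)
bond 0 stroke at J1  (J2: bond 1 brought effort, rest push out)
bond 3 stroke at R1  (only one flow-in slot at J1)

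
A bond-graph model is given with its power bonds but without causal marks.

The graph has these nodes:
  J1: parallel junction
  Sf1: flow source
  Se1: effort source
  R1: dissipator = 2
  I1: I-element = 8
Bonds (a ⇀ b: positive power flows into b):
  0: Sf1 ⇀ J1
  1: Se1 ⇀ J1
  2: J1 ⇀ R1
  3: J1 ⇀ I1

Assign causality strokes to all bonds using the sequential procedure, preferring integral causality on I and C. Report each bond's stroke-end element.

b0 stroke at Sf1
b1 stroke at J1
b2 stroke at R1
b3 stroke at I1

b0 stroke at Sf1  (Sf1 (Sf) sets flow on bond)
b1 stroke at J1  (Se1 fixes effort; stroke away)
b2 stroke at R1  (J1: bond 1 brought effort, rest push out)
b3 stroke at I1  (J1 effort already set via bond 1)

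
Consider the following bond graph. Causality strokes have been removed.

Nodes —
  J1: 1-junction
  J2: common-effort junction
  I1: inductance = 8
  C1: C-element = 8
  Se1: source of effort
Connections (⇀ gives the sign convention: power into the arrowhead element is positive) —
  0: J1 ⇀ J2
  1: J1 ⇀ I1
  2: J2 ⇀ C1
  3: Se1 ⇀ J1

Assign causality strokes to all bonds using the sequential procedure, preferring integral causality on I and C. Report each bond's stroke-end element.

#3 stroke at J1  (Se1 fixes effort; stroke away)
#1 stroke at I1  (I1 integral (f out))
#0 stroke at J1  (J1 flow already set via bond 1)
#2 stroke at J2  (only one effort-in slot at J2)

b0 →J1
b1 →I1
b2 →J2
b3 →J1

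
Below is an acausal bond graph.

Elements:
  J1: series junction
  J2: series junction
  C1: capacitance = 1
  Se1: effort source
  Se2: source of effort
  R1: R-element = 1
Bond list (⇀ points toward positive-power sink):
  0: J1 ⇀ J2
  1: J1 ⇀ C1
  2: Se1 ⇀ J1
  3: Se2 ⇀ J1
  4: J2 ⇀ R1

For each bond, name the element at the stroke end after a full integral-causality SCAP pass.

bond 2 →J1  (source Se1 imposes e)
bond 3 →J1  (source Se2 imposes e)
bond 1 →J1  (prefer integral on C1)
bond 0 →J2  (closing 1-jn rule on J1)
bond 4 →R1  (closing 1-jn rule on J2)

b0 →J2
b1 →J1
b2 →J1
b3 →J1
b4 →R1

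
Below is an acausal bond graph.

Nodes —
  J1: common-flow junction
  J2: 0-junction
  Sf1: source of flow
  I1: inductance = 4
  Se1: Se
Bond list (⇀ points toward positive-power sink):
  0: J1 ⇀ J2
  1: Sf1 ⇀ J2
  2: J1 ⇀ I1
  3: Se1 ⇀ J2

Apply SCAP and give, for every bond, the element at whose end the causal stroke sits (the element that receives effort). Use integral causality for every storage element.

β0 →J1
β1 →Sf1
β2 →I1
β3 →J2

bond 1 stroke→Sf1  (source Sf1 imposes f)
bond 3 stroke→J2  (source Se1 imposes e)
bond 0 stroke→J1  (0-jn J2 has e-setter on 3)
bond 2 stroke→I1  (closing 1-jn rule on J1)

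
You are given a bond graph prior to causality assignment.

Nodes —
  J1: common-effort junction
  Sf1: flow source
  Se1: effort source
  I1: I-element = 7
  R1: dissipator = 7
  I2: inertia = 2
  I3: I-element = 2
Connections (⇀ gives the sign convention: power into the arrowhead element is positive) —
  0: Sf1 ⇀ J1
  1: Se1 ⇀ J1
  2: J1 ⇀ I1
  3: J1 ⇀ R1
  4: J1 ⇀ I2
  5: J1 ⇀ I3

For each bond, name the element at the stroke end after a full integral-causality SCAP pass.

b0 stroke at Sf1  (Sf1 fixes flow; stroke at Sf1)
b1 stroke at J1  (Se1 fixes effort; stroke away)
b2 stroke at I1  (J1: bond 1 brought effort, rest push out)
b3 stroke at R1  (common-e at J1 fixed by 1)
b4 stroke at I2  (common-e at J1 fixed by 1)
b5 stroke at I3  (J1 effort already set via bond 1)

β0 →Sf1
β1 →J1
β2 →I1
β3 →R1
β4 →I2
β5 →I3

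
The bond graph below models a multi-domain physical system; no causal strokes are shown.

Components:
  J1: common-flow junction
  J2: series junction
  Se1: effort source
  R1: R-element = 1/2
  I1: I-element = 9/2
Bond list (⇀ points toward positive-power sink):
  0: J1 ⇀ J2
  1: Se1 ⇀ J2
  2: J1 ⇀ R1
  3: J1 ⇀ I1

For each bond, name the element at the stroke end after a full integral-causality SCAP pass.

b0 stroke at J1
b1 stroke at J2
b2 stroke at J1
b3 stroke at I1

b1 stroke→J2  (Se1 (Se) sets effort on bond)
b0 stroke→J1  (J2: last free bond brings flow in)
b3 stroke→I1  (I1 integral (f out))
b2 stroke→J1  (common-f at J1 fixed by 3)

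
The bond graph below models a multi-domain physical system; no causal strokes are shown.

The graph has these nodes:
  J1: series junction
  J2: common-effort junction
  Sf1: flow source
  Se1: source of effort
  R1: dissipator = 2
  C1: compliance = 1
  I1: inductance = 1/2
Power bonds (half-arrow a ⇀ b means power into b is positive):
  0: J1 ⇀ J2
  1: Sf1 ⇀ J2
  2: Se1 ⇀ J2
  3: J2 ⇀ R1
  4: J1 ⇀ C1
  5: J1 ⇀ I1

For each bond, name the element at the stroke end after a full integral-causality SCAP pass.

bond 1 stroke at Sf1  (Sf1: flow source, stroke at near end)
bond 2 stroke at J2  (Se1 (Se) sets effort on bond)
bond 0 stroke at J1  (0-jn J2 has e-setter on 2)
bond 3 stroke at R1  (common-e at J2 fixed by 2)
bond 4 stroke at J1  (C1 outputs effort q/C1)
bond 5 stroke at I1  (J1 needs exactly one f-in)

b0 |J1
b1 |Sf1
b2 |J2
b3 |R1
b4 |J1
b5 |I1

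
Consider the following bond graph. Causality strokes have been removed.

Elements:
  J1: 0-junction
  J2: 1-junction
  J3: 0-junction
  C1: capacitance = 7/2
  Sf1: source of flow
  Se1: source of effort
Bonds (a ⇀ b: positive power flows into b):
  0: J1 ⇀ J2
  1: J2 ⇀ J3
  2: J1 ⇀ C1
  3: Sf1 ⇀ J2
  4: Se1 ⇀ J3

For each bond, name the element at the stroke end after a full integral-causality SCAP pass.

b3 →Sf1  (Sf1: flow source, stroke at near end)
b4 →J3  (Se1 (Se) sets effort on bond)
b0 →J2  (common-f at J2 fixed by 3)
b1 →J2  (J2: bond 3 brought flow, rest push out)
b2 →J1  (only one effort-in slot at J1)

b0 →J2
b1 →J2
b2 →J1
b3 →Sf1
b4 →J3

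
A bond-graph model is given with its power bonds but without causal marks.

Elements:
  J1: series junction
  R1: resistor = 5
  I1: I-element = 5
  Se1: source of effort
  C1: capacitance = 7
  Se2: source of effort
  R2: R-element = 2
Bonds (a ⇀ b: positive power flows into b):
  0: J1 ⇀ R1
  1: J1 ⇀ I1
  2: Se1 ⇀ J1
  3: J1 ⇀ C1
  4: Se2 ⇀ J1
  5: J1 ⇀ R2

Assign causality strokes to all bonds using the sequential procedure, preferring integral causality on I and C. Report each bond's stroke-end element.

bond 0 →J1
bond 1 →I1
bond 2 →J1
bond 3 →J1
bond 4 →J1
bond 5 →J1

b2 stroke→J1  (source Se1 imposes e)
b4 stroke→J1  (Se2: effort source, stroke at far end)
b1 stroke→I1  (prefer integral on I1)
b0 stroke→J1  (common-f at J1 fixed by 1)
b3 stroke→J1  (J1 flow already set via bond 1)
b5 stroke→J1  (common-f at J1 fixed by 1)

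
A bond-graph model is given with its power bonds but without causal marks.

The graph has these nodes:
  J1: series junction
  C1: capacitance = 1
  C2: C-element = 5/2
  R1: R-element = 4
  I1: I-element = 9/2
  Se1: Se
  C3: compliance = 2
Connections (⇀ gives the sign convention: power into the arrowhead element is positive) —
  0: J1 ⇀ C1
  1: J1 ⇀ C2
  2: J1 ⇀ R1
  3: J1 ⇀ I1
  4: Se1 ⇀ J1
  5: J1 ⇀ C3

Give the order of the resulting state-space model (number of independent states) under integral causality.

β4 |J1  (Se1 (Se) sets effort on bond)
β0 |J1  (C1 outputs effort q/C1)
β1 |J1  (C2 outputs effort q/C2)
β3 |I1  (I1: I, integral causality)
β2 |J1  (common-f at J1 fixed by 3)
β5 |J1  (J1: bond 3 brought flow, rest push out)

4  (C1, C2, C3, I1 all integral)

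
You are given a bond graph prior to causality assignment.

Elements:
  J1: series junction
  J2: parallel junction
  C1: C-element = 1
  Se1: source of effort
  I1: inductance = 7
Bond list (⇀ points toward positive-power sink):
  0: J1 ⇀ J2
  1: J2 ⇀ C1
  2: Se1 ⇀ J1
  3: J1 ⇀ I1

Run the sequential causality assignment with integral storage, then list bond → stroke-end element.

β0 |J1
β1 |J2
β2 |J1
β3 |I1

#2 →J1  (Se1 fixes effort; stroke away)
#1 →J2  (C1: C, integral causality)
#0 →J1  (J2: bond 1 brought effort, rest push out)
#3 →I1  (J1 needs exactly one f-in)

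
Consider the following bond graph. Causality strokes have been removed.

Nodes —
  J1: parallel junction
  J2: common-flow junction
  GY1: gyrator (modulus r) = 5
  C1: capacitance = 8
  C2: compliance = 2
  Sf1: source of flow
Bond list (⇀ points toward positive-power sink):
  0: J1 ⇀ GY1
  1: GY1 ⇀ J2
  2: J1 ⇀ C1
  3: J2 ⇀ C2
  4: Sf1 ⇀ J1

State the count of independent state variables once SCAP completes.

2  (C1, C2 all integral)

#4 stroke→Sf1  (Sf1 fixes flow; stroke at Sf1)
#2 stroke→J1  (prefer integral on C1)
#0 stroke→GY1  (0-jn J1 has e-setter on 2)
#1 stroke→GY1  (through GY1, causality inverts; strokes same side of GY1)
#3 stroke→J2  (J2: bond 1 brought flow, rest push out)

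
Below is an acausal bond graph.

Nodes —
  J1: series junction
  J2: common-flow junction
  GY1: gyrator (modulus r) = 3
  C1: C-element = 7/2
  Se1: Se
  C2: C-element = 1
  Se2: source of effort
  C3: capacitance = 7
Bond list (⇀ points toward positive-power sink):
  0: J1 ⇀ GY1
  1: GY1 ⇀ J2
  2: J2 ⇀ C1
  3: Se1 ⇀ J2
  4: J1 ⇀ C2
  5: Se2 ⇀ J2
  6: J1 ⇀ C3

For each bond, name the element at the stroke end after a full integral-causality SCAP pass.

β0 |GY1
β1 |GY1
β2 |J2
β3 |J2
β4 |J1
β5 |J2
β6 |J1

b3 |J2  (Se1: effort source, stroke at far end)
b5 |J2  (Se2: effort source, stroke at far end)
b2 |J2  (C1 integral (e out))
b1 |GY1  (closing 1-jn rule on J2)
b0 |GY1  (GY1: gyrator matches bond 1)
b4 |J1  (1-jn J1 has f-setter on 0)
b6 |J1  (J1: bond 0 brought flow, rest push out)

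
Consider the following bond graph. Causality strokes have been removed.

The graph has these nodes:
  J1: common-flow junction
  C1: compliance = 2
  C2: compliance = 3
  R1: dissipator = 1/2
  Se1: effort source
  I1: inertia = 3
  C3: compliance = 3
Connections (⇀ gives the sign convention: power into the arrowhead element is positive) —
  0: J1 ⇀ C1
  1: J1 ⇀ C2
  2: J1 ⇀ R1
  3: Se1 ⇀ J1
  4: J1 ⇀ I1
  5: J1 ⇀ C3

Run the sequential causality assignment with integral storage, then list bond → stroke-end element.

bond 3 →J1  (Se1: effort source, stroke at far end)
bond 0 →J1  (prefer integral on C1)
bond 1 →J1  (prefer integral on C2)
bond 4 →I1  (prefer integral on I1)
bond 2 →J1  (1-jn J1 has f-setter on 4)
bond 5 →J1  (J1 flow already set via bond 4)

#0 →J1
#1 →J1
#2 →J1
#3 →J1
#4 →I1
#5 →J1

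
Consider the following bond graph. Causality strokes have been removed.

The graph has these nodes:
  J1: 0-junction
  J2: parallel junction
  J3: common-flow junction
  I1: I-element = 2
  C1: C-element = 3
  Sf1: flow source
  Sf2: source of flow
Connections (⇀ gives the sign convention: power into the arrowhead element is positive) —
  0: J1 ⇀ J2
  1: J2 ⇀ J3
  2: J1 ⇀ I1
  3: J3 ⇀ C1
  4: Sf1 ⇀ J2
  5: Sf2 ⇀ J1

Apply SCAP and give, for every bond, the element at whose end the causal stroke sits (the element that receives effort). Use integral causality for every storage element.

bond 0 |J1
bond 1 |J2
bond 2 |I1
bond 3 |J3
bond 4 |Sf1
bond 5 |Sf2

#4 stroke→Sf1  (source Sf1 imposes f)
#5 stroke→Sf2  (source Sf2 imposes f)
#2 stroke→I1  (I1 outputs flow p/I1)
#0 stroke→J1  (J1: last free bond brings effort in)
#1 stroke→J2  (closing 0-jn rule on J2)
#3 stroke→J3  (common-f at J3 fixed by 1)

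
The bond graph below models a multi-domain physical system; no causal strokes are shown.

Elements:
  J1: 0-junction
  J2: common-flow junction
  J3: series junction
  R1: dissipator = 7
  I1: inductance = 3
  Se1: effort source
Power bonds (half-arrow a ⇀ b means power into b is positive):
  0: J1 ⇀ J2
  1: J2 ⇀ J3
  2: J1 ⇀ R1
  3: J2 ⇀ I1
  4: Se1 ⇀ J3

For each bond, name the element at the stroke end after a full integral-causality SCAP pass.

#4 stroke at J3  (Se1 fixes effort; stroke away)
#1 stroke at J2  (only one flow-in slot at J3)
#3 stroke at I1  (I1 integral (f out))
#0 stroke at J2  (J2 flow already set via bond 3)
#2 stroke at J1  (J1: last free bond brings effort in)

b0 stroke→J2
b1 stroke→J2
b2 stroke→J1
b3 stroke→I1
b4 stroke→J3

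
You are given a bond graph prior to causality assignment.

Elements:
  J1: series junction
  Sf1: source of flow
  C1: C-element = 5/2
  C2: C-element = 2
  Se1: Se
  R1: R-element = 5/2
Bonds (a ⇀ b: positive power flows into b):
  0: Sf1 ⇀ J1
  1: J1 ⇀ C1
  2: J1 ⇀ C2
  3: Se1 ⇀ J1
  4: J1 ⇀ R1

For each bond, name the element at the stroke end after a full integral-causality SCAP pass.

bond 0 →Sf1
bond 1 →J1
bond 2 →J1
bond 3 →J1
bond 4 →J1

b0 stroke→Sf1  (Sf1: flow source, stroke at near end)
b3 stroke→J1  (Se1: effort source, stroke at far end)
b1 stroke→J1  (J1: bond 0 brought flow, rest push out)
b2 stroke→J1  (common-f at J1 fixed by 0)
b4 stroke→J1  (J1 flow already set via bond 0)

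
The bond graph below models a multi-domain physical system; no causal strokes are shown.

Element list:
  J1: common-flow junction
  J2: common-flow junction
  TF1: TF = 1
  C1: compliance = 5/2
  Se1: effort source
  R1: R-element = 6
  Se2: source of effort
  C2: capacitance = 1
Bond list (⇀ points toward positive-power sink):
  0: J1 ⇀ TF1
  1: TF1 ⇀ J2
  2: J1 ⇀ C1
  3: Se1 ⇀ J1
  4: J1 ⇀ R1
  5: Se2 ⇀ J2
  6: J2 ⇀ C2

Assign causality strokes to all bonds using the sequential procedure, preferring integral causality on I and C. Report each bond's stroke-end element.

β0 stroke→J1
β1 stroke→TF1
β2 stroke→J1
β3 stroke→J1
β4 stroke→R1
β5 stroke→J2
β6 stroke→J2

b3 →J1  (Se1: effort source, stroke at far end)
b5 →J2  (Se2: effort source, stroke at far end)
b2 →J1  (C1 integral (e out))
b6 →J2  (C2 outputs effort q/C2)
b1 →TF1  (J2 needs exactly one f-in)
b0 →J1  (TF1 one-in-one-out from 1)
b4 →R1  (only one flow-in slot at J1)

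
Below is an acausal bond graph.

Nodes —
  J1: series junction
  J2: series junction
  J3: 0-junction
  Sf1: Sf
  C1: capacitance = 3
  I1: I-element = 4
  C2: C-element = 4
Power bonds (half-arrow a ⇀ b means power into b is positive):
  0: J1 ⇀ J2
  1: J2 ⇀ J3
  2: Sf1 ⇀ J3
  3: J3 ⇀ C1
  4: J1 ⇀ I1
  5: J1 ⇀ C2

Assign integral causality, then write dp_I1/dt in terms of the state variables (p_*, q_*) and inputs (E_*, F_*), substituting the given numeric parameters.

bond 2 stroke at Sf1  (Sf1: flow source, stroke at near end)
bond 3 stroke at J3  (prefer integral on C1)
bond 1 stroke at J2  (0-jn J3 has e-setter on 3)
bond 0 stroke at J1  (J2: last free bond brings flow in)
bond 4 stroke at I1  (I1 outputs flow p/I1)
bond 5 stroke at J1  (common-f at J1 fixed by 4)

dp_I1/dt = -q_C1/3 - q_C2/4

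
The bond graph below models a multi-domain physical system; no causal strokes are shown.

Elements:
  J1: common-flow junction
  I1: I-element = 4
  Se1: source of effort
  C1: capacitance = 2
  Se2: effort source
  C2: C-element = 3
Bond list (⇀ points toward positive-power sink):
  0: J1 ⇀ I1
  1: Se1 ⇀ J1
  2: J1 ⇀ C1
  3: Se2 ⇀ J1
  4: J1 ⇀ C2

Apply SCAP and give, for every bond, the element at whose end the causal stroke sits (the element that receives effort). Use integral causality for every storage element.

β0 →I1
β1 →J1
β2 →J1
β3 →J1
β4 →J1

β1 stroke at J1  (Se1: effort source, stroke at far end)
β3 stroke at J1  (Se2: effort source, stroke at far end)
β0 stroke at I1  (I1 outputs flow p/I1)
β2 stroke at J1  (1-jn J1 has f-setter on 0)
β4 stroke at J1  (J1 flow already set via bond 0)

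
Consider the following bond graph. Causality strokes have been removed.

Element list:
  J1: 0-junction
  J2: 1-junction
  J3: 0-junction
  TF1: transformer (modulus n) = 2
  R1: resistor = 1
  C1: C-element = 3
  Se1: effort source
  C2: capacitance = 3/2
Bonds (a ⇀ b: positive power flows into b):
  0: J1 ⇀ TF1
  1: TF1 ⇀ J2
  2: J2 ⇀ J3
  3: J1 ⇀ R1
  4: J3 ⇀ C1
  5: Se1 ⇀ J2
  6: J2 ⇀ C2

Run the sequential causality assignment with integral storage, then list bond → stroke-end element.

bond 0 →J1
bond 1 →TF1
bond 2 →J2
bond 3 →R1
bond 4 →J3
bond 5 →J2
bond 6 →J2

b5 |J2  (source Se1 imposes e)
b4 |J3  (C1 integral (e out))
b2 |J2  (J3 effort already set via bond 4)
b6 |J2  (C2: C, integral causality)
b1 |TF1  (J2 needs exactly one f-in)
b0 |J1  (TF1 one-in-one-out from 1)
b3 |R1  (common-e at J1 fixed by 0)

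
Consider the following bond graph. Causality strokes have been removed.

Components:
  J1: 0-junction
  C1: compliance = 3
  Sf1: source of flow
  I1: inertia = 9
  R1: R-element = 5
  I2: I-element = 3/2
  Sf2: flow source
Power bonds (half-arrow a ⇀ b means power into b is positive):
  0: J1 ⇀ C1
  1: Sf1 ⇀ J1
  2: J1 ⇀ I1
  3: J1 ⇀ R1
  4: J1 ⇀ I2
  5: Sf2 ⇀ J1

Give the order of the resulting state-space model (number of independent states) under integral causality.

bond 1 stroke at Sf1  (Sf1 (Sf) sets flow on bond)
bond 5 stroke at Sf2  (Sf2: flow source, stroke at near end)
bond 0 stroke at J1  (C1 outputs effort q/C1)
bond 2 stroke at I1  (J1: bond 0 brought effort, rest push out)
bond 3 stroke at R1  (J1 effort already set via bond 0)
bond 4 stroke at I2  (J1 effort already set via bond 0)

3  (C1, I1, I2 all integral)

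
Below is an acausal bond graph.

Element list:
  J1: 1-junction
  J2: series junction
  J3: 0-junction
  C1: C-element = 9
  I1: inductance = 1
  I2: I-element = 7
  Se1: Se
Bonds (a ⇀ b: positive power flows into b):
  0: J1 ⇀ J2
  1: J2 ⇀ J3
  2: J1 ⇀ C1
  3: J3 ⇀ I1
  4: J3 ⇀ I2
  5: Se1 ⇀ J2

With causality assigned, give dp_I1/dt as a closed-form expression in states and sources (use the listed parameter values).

#5 stroke→J2  (Se1 fixes effort; stroke away)
#2 stroke→J1  (C1: C, integral causality)
#0 stroke→J2  (closing 1-jn rule on J1)
#1 stroke→J3  (J2 needs exactly one f-in)
#3 stroke→I1  (common-e at J3 fixed by 1)
#4 stroke→I2  (0-jn J3 has e-setter on 1)

dp_I1/dt = E_Se1 - q_C1/9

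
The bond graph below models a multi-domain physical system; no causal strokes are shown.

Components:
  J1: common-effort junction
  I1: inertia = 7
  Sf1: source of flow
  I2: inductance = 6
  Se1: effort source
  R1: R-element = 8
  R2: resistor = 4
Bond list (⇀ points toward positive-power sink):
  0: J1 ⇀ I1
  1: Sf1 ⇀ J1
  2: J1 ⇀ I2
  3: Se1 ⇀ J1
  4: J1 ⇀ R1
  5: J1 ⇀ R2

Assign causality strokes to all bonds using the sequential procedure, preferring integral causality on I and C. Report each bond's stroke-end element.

β0 stroke→I1
β1 stroke→Sf1
β2 stroke→I2
β3 stroke→J1
β4 stroke→R1
β5 stroke→R2

b1 →Sf1  (Sf1 fixes flow; stroke at Sf1)
b3 →J1  (Se1 fixes effort; stroke away)
b0 →I1  (0-jn J1 has e-setter on 3)
b2 →I2  (0-jn J1 has e-setter on 3)
b4 →R1  (J1: bond 3 brought effort, rest push out)
b5 →R2  (J1: bond 3 brought effort, rest push out)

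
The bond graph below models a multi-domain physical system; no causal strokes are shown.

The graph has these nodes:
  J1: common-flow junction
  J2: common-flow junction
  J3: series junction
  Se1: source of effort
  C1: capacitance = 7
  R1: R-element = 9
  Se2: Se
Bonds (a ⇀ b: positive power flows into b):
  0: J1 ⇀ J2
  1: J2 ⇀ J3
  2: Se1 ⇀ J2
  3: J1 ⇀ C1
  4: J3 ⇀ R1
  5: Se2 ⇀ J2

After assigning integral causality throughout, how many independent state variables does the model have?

b2 →J2  (Se1 (Se) sets effort on bond)
b5 →J2  (Se2: effort source, stroke at far end)
b3 →J1  (C1 integral (e out))
b0 →J2  (only one flow-in slot at J1)
b1 →J3  (J2: last free bond brings flow in)
b4 →R1  (only one flow-in slot at J3)

1  (C1 all integral)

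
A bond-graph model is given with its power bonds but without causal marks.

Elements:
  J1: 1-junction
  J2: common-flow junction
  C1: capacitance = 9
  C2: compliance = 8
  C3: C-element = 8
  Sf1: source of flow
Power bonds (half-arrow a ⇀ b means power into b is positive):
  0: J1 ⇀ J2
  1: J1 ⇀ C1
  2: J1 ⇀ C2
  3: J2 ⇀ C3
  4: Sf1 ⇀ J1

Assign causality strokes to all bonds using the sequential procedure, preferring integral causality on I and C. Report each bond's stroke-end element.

#4 →Sf1  (Sf1: flow source, stroke at near end)
#0 →J1  (J1 flow already set via bond 4)
#1 →J1  (J1 flow already set via bond 4)
#2 →J1  (common-f at J1 fixed by 4)
#3 →J2  (J2: bond 0 brought flow, rest push out)

bond 0 →J1
bond 1 →J1
bond 2 →J1
bond 3 →J2
bond 4 →Sf1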